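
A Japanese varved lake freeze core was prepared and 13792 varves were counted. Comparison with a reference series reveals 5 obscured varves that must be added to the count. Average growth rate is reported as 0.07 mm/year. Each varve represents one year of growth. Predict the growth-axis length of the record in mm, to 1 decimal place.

After corrections the count is 13792 + 5 = 13797 varves.
Predicted length = 0.07 mm/year × 13797 years = 965.8 mm.

965.8 mm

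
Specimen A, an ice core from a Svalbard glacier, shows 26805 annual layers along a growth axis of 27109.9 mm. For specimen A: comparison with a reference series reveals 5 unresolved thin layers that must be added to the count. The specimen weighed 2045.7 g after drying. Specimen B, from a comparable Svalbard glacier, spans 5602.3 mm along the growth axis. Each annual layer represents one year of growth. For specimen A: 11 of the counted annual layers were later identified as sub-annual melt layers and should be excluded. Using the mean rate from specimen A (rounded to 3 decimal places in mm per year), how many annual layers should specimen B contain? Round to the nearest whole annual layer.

Specimen A: after corrections the count is 26805 − 11 + 5 = 26799 annual layers.
A: Mean rate = 27109.9 mm / 26799 years ≈ 1.012 mm/year.
Specimen B: 5602.3 mm / 1.012 mm per year = 5535.87 years ≈ 5536 annual layers.

5536 annual layers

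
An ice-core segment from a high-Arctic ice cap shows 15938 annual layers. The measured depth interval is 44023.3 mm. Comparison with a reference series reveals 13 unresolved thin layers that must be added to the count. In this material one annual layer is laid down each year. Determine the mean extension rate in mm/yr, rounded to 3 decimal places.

True annual layer count = 15938 + 13 = 15951.
44023.3 mm over 15951 years gives 44023.3 / 15951 ≈ 2.760 mm/yr.

2.760 mm/yr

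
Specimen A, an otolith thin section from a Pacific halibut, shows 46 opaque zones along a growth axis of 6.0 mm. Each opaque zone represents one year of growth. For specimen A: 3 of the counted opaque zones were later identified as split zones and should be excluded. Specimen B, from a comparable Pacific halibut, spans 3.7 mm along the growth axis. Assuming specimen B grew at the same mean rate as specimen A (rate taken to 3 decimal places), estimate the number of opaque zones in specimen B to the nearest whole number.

26 opaque zones

Specimen A: true opaque zone count = 46 − 3 = 43.
A: Mean rate = 6.0 mm / 43 years ≈ 0.140 mm/year.
B spans 3.7 / 0.140 = 26.43 years ≈ 26 opaque zones.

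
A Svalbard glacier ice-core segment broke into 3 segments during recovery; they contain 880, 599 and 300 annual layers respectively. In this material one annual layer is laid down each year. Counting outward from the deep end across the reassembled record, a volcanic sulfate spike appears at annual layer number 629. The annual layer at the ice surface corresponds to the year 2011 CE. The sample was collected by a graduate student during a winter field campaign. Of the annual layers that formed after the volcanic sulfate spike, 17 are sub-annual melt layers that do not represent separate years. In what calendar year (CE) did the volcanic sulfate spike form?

Total annual layers = 880 + 599 + 300 = 1779.
Between annual layer 629 and the ice surface there are 1779 − 629 = 1150 annual layers.
1150 − 17 false = 1133 true annual layers after the volcanic sulfate spike.
Counting back 1133 years from 2011 CE places the volcanic sulfate spike in 2011 − 1133 = 878 CE.

878 CE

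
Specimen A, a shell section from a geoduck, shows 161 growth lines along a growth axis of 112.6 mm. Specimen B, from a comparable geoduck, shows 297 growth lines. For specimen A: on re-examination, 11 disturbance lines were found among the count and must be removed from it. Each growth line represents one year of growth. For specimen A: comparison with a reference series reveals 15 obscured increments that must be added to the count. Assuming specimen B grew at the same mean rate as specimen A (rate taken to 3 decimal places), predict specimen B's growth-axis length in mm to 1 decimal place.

202.6 mm

Specimen A: adjusted count: 161 − 11 + 15 = 165 growth lines.
A: Extension rate ≈ 112.6 / 165 = 0.682 mm/year.
Length of B = 0.682 × 297 = 202.6 mm.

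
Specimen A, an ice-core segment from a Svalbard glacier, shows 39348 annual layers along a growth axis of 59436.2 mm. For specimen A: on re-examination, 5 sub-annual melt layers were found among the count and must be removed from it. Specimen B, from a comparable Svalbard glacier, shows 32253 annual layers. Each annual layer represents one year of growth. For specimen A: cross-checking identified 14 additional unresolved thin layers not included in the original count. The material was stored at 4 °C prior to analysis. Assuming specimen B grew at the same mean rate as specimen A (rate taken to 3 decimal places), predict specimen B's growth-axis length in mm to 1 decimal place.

Specimen A: after corrections the count is 39348 − 5 + 14 = 39357 annual layers.
A: 59436.2 mm over 39357 years gives 59436.2 / 39357 ≈ 1.510 mm per year.
For B, 1.510 mm/year × 32253 years = 48702.0 mm.

48702.0 mm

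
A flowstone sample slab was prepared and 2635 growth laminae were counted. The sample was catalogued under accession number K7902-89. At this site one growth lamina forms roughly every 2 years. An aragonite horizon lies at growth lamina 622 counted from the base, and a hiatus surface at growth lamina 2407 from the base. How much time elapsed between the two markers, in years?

3570 years

2407 − 622 = 1785 growth laminae lie between the two events.
1785 growth laminae at 2 years each span 1785 × 2 = 3570 years.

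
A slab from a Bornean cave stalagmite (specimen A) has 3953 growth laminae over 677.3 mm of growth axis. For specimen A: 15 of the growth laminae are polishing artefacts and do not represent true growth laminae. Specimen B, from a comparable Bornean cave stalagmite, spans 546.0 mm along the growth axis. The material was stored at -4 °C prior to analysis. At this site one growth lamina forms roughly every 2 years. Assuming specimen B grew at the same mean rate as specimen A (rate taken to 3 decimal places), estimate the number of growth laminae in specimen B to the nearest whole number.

Specimen A: adjusted count: 3953 − 15 = 3938 growth laminae.
Specimen A: multiplying by 2 years per growth lamina: 3938 × 2 = 7876 years.
A: Extension rate ≈ 677.3 / 7876 = 0.086 mm/year.
For B, 546.0 / 0.086 = 6348.84 years; at 2 years per growth lamina that is 6348.84 / 2 ≈ 3174 growth laminae.

3174 growth laminae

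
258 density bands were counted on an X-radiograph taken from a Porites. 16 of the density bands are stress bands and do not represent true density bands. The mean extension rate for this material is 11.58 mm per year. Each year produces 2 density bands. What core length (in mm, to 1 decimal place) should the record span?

After corrections the count is 258 − 16 = 242 density bands.
With 2 density bands per year, 242 / 2 = 121 years.
121 years at 11.58 mm/year gives 11.58 × 121 = 1401.2 mm.

1401.2 mm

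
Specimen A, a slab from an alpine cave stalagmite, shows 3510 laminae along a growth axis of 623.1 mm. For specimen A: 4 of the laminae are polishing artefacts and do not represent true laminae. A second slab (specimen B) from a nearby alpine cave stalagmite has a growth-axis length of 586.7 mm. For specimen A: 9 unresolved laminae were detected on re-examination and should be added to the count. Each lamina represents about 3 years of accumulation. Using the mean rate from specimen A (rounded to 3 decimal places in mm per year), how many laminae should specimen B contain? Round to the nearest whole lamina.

3315 laminae

Specimen A: adjusted count: 3510 − 4 + 9 = 3515 laminae.
Specimen A: multiplying by 3 years per lamina: 3515 × 3 = 10545 years.
A: 623.1 mm over 10545 years gives 623.1 / 10545 ≈ 0.059 mm/year.
Specimen B: 586.7 mm / 0.059 mm per year = 9944.07 years; at 3 years per lamina that is 9944.07 / 3 ≈ 3315 laminae.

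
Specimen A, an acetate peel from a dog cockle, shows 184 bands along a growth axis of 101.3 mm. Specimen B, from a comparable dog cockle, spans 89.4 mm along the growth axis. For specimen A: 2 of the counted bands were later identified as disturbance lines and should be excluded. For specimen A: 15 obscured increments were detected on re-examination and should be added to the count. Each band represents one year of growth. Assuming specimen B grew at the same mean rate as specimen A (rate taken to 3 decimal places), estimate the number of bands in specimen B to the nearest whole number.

174 bands

Specimen A: adjusted count: 184 − 2 + 15 = 197 bands.
A: Mean rate = 101.3 mm / 197 years ≈ 0.514 mm/year.
Specimen B: 89.4 mm / 0.514 mm per year = 173.93 years ≈ 174 bands.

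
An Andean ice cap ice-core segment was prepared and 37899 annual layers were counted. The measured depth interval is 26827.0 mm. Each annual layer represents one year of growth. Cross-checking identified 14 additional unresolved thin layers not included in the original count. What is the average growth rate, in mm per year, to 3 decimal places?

Correcting the raw count gives 37899 + 14 = 37913 true annual layers.
Extension rate ≈ 26827.0 / 37913 = 0.708 mm per year.

0.708 mm per year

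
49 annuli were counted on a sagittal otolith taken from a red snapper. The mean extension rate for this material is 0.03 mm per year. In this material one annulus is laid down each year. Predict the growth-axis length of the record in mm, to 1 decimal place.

1.5 mm

49 years of growth are recorded.
49 years at 0.03 mm/year gives 0.03 × 49 = 1.5 mm.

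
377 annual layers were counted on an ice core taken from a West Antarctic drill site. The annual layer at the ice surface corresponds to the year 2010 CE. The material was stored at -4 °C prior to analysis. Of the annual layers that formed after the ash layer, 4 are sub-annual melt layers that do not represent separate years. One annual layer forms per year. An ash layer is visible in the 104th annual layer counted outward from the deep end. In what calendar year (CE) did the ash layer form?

1741 CE

Between annual layer 104 and the ice surface there are 377 − 104 = 273 annual layers.
273 − 4 false = 269 true annual layers after the ash layer.
Counting back 269 years from 2010 CE places the ash layer in 2010 − 269 = 1741 CE.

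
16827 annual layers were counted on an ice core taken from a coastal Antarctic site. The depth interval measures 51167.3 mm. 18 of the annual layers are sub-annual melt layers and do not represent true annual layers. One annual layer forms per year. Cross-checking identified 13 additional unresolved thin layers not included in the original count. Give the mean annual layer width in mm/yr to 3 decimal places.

3.042 mm/yr

After corrections the count is 16827 − 18 + 13 = 16822 annual layers.
51167.3 mm over 16822 years gives 51167.3 / 16822 ≈ 3.042 mm/yr.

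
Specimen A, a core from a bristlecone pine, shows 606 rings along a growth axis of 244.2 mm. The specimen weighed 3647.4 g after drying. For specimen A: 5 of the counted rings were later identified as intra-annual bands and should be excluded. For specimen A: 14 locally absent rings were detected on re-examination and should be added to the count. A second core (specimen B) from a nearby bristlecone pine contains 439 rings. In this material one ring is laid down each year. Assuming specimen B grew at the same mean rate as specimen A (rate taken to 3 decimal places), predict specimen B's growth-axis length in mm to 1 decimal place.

Specimen A: after corrections the count is 606 − 5 + 14 = 615 rings.
A: Mean rate = 244.2 mm / 615 years ≈ 0.397 mm/year.
B's length ≈ 0.397 × 439 = 174.3 mm.

174.3 mm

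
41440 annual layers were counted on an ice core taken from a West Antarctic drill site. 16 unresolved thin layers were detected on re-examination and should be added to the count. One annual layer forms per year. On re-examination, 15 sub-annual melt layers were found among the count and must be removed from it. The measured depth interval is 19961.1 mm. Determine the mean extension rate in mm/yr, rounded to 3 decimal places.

0.482 mm/yr

After corrections the count is 41440 − 15 + 16 = 41441 annual layers.
Extension rate ≈ 19961.1 / 41441 = 0.482 mm/yr.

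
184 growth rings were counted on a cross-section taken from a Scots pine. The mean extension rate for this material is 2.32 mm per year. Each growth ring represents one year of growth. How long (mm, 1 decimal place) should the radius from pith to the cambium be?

184 years of growth are recorded.
Predicted length = 2.32 mm/year × 184 years = 426.9 mm.

426.9 mm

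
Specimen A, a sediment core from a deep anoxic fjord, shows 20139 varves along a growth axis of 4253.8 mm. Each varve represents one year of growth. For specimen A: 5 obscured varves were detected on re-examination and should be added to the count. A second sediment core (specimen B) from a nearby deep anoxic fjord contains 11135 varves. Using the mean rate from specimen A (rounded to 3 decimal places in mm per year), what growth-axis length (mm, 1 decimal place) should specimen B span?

Specimen A: adjusted count: 20139 + 5 = 20144 varves.
A: 4253.8 mm over 20144 years gives 4253.8 / 20144 ≈ 0.211 mm/year.
Length of B = 0.211 × 11135 = 2349.5 mm.

2349.5 mm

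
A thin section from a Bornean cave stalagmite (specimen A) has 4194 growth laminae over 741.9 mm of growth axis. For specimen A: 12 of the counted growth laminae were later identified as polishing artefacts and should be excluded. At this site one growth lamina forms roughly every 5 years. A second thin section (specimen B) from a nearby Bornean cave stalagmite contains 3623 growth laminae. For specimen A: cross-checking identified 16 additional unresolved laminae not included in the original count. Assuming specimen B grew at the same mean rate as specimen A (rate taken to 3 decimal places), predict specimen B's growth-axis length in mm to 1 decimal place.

634.0 mm

Specimen A: after corrections the count is 4194 − 12 + 16 = 4198 growth laminae.
Specimen A: at 5 years per growth lamina, 4198 × 5 = 20990 years.
A: Extension rate ≈ 741.9 / 20990 = 0.035 mm/yr.
Specimen B: at 5 years per growth lamina, 3623 × 5 = 18115 years. B's length ≈ 0.035 × 18115 = 634.0 mm.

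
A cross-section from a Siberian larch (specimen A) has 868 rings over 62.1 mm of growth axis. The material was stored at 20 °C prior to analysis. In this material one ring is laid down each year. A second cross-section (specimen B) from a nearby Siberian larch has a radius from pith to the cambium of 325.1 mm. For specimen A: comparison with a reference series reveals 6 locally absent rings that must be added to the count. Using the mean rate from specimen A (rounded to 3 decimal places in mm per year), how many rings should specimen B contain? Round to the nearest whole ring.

Specimen A: after corrections the count is 868 + 6 = 874 rings.
A: Mean rate = 62.1 mm / 874 years ≈ 0.071 mm per year.
For B, 325.1 / 0.071 = 4578.87 years ≈ 4579 rings.

4579 rings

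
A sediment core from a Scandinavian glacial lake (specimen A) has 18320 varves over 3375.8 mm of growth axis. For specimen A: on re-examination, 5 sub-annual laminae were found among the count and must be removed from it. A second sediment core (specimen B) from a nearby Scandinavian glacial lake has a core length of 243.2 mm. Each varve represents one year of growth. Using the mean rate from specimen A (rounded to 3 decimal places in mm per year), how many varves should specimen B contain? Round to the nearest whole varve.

Specimen A: true varve count = 18320 − 5 = 18315.
A: 3375.8 mm over 18315 years gives 3375.8 / 18315 ≈ 0.184 mm/year.
Specimen B: 243.2 mm / 0.184 mm per year = 1321.74 years ≈ 1322 varves.

1322 varves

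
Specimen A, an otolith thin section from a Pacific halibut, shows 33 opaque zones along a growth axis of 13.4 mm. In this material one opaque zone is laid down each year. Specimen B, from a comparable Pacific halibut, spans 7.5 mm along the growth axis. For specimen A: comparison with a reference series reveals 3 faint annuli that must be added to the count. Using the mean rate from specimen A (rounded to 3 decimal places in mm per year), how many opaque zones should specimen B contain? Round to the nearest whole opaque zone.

Specimen A: adjusted count: 33 + 3 = 36 opaque zones.
A: Mean rate = 13.4 mm / 36 years ≈ 0.372 mm per year.
Specimen B: 7.5 mm / 0.372 mm per year = 20.16 years ≈ 20 opaque zones.

20 opaque zones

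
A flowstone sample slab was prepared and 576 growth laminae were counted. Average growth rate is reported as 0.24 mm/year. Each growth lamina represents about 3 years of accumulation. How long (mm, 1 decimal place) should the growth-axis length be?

414.7 mm

576 growth laminae at 3 years each span 576 × 3 = 1728 years.
1728 years at 0.24 mm/year gives 0.24 × 1728 = 414.7 mm.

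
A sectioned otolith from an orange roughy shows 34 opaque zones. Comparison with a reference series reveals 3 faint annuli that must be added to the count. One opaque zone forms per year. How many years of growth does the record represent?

37 years

Correcting the raw count gives 34 + 3 = 37 true opaque zones.
At one opaque zone per year, that is 37 years.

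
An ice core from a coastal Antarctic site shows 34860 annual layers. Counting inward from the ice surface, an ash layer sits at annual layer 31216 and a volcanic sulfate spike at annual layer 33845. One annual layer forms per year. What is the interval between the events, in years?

2629 years

33845 − 31216 = 2629 annual layers lie between the two events.
That is 2629 years at one annual layer per year.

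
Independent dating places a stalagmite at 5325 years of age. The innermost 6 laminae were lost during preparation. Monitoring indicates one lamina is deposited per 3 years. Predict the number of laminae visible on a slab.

1769 laminae

At 3 years per lamina, 5325 / 3 = 1775 laminae are expected.
1775 − 6 missed = 1769 laminae expected in the prepared section.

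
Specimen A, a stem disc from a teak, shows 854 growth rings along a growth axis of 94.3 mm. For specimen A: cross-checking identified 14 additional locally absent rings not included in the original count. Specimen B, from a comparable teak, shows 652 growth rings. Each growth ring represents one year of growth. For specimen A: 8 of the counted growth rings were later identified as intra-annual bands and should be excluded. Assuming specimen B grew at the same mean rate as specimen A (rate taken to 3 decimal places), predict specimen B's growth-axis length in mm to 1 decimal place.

71.7 mm

Specimen A: true growth ring count = 854 − 8 + 14 = 860.
A: Mean rate = 94.3 mm / 860 years ≈ 0.110 mm/year.
B's length ≈ 0.110 × 652 = 71.7 mm.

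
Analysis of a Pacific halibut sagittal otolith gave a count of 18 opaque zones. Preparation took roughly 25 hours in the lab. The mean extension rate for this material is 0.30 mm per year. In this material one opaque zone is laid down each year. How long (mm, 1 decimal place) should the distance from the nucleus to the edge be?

The record spans 18 years at 0.30 mm per year.
18 years at 0.30 mm/year gives 0.30 × 18 = 5.4 mm.

5.4 mm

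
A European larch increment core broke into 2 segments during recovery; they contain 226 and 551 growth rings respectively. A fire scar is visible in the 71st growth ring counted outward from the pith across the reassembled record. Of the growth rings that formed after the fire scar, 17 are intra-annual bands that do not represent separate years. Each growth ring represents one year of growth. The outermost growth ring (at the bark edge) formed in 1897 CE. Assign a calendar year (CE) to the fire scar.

Total growth rings = 226 + 551 = 777.
The fire scar sits at growth ring 71 from the pith, so 777 − 71 = 706 growth rings formed after it.
Excluding 17 false growth rings: 706 − 17 = 689.
Counting back 689 years from 1897 CE places the fire scar in 1897 − 689 = 1208 CE.

1208 CE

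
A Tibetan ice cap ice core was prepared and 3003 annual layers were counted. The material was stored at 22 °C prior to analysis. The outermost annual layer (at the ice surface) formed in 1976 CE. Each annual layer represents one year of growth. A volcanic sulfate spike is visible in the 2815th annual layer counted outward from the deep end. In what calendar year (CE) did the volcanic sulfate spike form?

1788 CE

3003 − 2815 = 188 annual layers lie beyond the volcanic sulfate spike toward the ice surface.
Counting back 188 years from 1976 CE places the volcanic sulfate spike in 1976 − 188 = 1788 CE.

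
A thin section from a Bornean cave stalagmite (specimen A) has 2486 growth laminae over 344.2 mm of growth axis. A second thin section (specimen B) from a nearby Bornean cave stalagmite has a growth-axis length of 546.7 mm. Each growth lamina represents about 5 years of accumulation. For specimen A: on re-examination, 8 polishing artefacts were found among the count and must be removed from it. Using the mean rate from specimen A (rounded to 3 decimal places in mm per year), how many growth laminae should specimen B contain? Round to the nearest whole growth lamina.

Specimen A: adjusted count: 2486 − 8 = 2478 growth laminae.
Specimen A: 2478 growth laminae at 5 years each span 2478 × 5 = 12390 years.
A: 344.2 mm over 12390 years gives 344.2 / 12390 ≈ 0.028 mm per year.
For B, 546.7 / 0.028 = 19525.00 years; at 5 years per growth lamina that is 19525.00 / 5 ≈ 3905 growth laminae.

3905 growth laminae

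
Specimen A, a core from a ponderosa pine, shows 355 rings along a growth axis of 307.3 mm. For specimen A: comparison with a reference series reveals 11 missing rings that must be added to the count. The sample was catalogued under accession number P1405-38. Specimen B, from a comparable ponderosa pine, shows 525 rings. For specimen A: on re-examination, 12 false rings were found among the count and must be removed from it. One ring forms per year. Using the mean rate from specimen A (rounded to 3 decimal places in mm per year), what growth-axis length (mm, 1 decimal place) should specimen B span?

455.7 mm

Specimen A: true ring count = 355 − 12 + 11 = 354.
A: Mean rate = 307.3 mm / 354 years ≈ 0.868 mm/year.
Length of B = 0.868 × 525 = 455.7 mm.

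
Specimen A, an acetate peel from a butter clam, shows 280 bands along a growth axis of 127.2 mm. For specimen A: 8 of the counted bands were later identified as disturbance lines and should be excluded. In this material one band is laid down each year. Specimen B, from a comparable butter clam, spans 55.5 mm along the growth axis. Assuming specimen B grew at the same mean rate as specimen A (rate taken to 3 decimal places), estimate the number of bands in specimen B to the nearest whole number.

Specimen A: adjusted count: 280 − 8 = 272 bands.
A: 127.2 mm over 272 years gives 127.2 / 272 ≈ 0.468 mm/yr.
Specimen B: 55.5 mm / 0.468 mm per year = 118.59 years ≈ 119 bands.

119 bands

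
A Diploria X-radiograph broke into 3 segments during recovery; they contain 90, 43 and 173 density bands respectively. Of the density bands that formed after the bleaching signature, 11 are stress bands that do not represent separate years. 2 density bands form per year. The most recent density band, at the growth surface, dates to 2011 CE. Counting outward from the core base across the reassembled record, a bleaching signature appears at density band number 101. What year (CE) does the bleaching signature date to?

Total density bands = 90 + 43 + 173 = 306.
The bleaching signature sits at density band 101 from the core base, so 306 − 101 = 205 density bands formed after it.
Excluding 11 false density bands: 205 − 11 = 194.
With 2 density bands per year, 194 / 2 = 97 years.
The density band at the growth surface is 2011 CE, so the bleaching signature dates to 2011 − 97 = 1914 CE.

1914 CE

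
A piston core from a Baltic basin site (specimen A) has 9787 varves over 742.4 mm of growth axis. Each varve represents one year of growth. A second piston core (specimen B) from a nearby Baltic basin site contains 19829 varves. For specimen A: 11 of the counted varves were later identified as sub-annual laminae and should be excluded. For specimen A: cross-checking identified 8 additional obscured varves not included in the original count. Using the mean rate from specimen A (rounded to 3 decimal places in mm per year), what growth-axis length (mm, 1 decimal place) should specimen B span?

1507.0 mm

Specimen A: correcting the raw count gives 9787 − 11 + 8 = 9784 true varves.
A: Extension rate ≈ 742.4 / 9784 = 0.076 mm/yr.
Length of B = 0.076 × 19829 = 1507.0 mm.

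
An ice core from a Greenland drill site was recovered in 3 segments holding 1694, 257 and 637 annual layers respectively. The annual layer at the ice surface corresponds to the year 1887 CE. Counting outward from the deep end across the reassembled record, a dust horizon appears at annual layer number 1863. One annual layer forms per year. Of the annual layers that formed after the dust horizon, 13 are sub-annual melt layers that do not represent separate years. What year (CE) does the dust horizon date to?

1175 CE

Total annual layers = 1694 + 257 + 637 = 2588.
The dust horizon sits at annual layer 1863 from the deep end, so 2588 − 1863 = 725 annual layers formed after it.
Removing the 13 false annual layers leaves 725 − 13 = 712 true annual layers beyond the dust horizon.
1887 − 712 = 1175 CE.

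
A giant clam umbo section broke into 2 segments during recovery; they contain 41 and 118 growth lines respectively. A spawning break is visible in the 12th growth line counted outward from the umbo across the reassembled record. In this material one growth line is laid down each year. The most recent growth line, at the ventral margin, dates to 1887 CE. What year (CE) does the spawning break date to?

1740 CE

Total growth lines = 41 + 118 = 159.
159 − 12 = 147 growth lines lie beyond the spawning break toward the ventral margin.
The growth line at the ventral margin is 1887 CE, so the spawning break dates to 1887 − 147 = 1740 CE.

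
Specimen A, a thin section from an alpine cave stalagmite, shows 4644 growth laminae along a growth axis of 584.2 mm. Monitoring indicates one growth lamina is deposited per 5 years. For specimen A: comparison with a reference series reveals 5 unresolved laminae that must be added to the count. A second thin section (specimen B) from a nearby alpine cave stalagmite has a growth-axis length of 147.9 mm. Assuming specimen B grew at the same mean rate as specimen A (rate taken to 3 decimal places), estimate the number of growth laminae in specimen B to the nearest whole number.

1183 growth laminae

Specimen A: adjusted count: 4644 + 5 = 4649 growth laminae.
Specimen A: multiplying by 5 years per growth lamina: 4649 × 5 = 23245 years.
A: Mean rate = 584.2 mm / 23245 years ≈ 0.025 mm per year.
B spans 147.9 / 0.025 = 5916.00 years; at 5 years per growth lamina that is 5916.00 / 5 ≈ 1183 growth laminae.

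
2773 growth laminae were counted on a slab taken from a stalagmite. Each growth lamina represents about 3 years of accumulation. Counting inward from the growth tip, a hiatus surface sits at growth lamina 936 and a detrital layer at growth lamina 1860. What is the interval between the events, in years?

2772 years

Separation: 1860 − 936 = 924 growth laminae.
Multiplying by 3 years per growth lamina: 924 × 3 = 2772 years.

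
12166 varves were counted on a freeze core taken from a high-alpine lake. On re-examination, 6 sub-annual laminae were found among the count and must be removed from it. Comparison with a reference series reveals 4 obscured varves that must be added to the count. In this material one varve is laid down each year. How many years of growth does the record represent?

12164 yr

After corrections the count is 12166 − 6 + 4 = 12164 varves.
One varve per year makes the duration 12164 years.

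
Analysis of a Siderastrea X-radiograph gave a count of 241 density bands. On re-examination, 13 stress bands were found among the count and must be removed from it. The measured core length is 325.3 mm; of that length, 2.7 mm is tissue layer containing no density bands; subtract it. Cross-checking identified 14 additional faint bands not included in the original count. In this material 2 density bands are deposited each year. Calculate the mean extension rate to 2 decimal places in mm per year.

True density band count = 241 − 13 + 14 = 242.
Dividing by 2 density bands per year: 242 / 2 = 121 years.
The growth record spans 325.3 − 2.7 = 322.6 mm.
Mean rate = 322.6 mm / 121 years ≈ 2.67 mm per year.

2.67 mm per year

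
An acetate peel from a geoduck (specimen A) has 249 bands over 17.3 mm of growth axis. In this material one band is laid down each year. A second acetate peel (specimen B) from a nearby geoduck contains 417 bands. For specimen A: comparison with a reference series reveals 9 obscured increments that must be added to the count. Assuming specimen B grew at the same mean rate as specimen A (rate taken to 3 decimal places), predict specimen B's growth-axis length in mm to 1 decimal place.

Specimen A: true band count = 249 + 9 = 258.
A: Mean rate = 17.3 mm / 258 years ≈ 0.067 mm/yr.
Length of B = 0.067 × 417 = 27.9 mm.

27.9 mm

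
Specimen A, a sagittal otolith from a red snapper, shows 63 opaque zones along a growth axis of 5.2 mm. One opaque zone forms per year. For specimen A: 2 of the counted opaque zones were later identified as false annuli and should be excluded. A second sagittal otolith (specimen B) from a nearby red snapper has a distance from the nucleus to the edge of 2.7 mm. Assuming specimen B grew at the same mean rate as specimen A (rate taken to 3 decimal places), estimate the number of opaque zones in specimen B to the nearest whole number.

32 opaque zones

Specimen A: correcting the raw count gives 63 − 2 = 61 true opaque zones.
A: Mean rate = 5.2 mm / 61 years ≈ 0.085 mm/yr.
For B, 2.7 / 0.085 = 31.76 years ≈ 32 opaque zones.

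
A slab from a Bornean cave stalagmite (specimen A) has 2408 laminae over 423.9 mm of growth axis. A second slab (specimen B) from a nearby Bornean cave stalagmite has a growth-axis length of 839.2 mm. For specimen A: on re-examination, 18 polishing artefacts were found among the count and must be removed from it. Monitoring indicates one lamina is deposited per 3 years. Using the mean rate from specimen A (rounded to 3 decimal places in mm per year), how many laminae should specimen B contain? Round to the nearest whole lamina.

Specimen A: after corrections the count is 2408 − 18 = 2390 laminae.
Specimen A: multiplying by 3 years per lamina: 2390 × 3 = 7170 years.
A: Extension rate ≈ 423.9 / 7170 = 0.059 mm/year.
B spans 839.2 / 0.059 = 14223.73 years; at 3 years per lamina that is 14223.73 / 3 ≈ 4741 laminae.

4741 laminae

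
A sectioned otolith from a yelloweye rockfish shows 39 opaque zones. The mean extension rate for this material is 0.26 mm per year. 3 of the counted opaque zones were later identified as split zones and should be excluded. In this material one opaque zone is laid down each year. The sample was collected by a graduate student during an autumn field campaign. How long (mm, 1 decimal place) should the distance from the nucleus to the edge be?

True opaque zone count = 39 − 3 = 36.
Predicted length = 0.26 mm/year × 36 years = 9.4 mm.

9.4 mm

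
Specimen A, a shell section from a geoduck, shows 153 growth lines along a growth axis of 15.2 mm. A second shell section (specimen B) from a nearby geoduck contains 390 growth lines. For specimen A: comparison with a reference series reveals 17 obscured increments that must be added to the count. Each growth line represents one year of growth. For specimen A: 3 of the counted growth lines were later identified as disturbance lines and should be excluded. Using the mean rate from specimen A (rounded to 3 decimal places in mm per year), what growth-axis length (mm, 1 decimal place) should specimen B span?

35.5 mm

Specimen A: true growth line count = 153 − 3 + 17 = 167.
A: Extension rate ≈ 15.2 / 167 = 0.091 mm per year.
Length of B = 0.091 × 390 = 35.5 mm.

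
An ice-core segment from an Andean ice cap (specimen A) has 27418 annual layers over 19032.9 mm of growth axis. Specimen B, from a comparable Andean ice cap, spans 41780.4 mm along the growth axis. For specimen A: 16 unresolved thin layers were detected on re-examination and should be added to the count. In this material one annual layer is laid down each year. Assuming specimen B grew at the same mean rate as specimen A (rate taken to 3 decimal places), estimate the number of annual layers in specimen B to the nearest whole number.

60202 annual layers

Specimen A: adjusted count: 27418 + 16 = 27434 annual layers.
A: Mean rate = 19032.9 mm / 27434 years ≈ 0.694 mm per year.
For B, 41780.4 / 0.694 = 60202.31 years ≈ 60202 annual layers.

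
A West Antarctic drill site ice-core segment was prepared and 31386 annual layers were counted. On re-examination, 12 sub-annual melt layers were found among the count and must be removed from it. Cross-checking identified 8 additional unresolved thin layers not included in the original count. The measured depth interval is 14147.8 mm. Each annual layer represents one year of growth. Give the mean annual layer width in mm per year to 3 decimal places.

After corrections the count is 31386 − 12 + 8 = 31382 annual layers.
Extension rate ≈ 14147.8 / 31382 = 0.451 mm per year.

0.451 mm per year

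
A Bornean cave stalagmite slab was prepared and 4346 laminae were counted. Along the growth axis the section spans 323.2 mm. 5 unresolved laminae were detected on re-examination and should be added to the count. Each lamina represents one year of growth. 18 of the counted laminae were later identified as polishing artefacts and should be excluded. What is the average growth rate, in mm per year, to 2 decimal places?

0.07 mm per year

True lamina count = 4346 − 18 + 5 = 4333.
323.2 mm over 4333 years gives 323.2 / 4333 ≈ 0.07 mm per year.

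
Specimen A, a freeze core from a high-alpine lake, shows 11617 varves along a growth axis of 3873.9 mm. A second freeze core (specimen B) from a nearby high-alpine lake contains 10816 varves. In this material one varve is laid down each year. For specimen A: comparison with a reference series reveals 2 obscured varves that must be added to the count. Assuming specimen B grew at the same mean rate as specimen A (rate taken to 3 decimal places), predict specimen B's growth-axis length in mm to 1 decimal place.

Specimen A: true varve count = 11617 + 2 = 11619.
A: Extension rate ≈ 3873.9 / 11619 = 0.333 mm per year.
B's length ≈ 0.333 × 10816 = 3601.7 mm.

3601.7 mm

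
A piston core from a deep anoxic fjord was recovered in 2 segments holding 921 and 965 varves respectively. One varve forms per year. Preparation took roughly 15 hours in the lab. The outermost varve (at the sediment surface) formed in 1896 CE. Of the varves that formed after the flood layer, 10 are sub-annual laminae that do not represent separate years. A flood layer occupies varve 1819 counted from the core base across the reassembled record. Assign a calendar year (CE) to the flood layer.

Total varves = 921 + 965 = 1886.
Between varve 1819 and the sediment surface there are 1886 − 1819 = 67 varves.
Removing the 10 false varves leaves 67 − 10 = 57 true varves beyond the flood layer.
Counting back 57 years from 1896 CE places the flood layer in 1896 − 57 = 1839 CE.

1839 CE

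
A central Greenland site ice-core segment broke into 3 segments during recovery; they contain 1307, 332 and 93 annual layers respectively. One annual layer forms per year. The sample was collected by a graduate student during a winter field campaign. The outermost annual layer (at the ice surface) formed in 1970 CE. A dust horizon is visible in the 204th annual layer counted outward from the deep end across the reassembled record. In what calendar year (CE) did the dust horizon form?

442 CE

Total annual layers = 1307 + 332 + 93 = 1732.
1732 − 204 = 1528 annual layers lie beyond the dust horizon toward the ice surface.
The annual layer at the ice surface is 1970 CE, so the dust horizon dates to 1970 − 1528 = 442 CE.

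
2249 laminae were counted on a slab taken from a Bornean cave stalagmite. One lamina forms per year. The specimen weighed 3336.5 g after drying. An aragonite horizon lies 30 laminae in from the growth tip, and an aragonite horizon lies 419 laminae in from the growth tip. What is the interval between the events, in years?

389 years

The two markers are separated by 419 − 30 = 389 laminae.
One lamina per year makes the interval 389 years.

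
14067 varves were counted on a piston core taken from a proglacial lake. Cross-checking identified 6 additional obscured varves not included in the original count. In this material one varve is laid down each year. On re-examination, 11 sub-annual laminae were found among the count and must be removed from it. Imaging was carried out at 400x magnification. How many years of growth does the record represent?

Adjusted count: 14067 − 11 + 6 = 14062 varves.
One varve per year makes the duration 14062 years.

14062 yr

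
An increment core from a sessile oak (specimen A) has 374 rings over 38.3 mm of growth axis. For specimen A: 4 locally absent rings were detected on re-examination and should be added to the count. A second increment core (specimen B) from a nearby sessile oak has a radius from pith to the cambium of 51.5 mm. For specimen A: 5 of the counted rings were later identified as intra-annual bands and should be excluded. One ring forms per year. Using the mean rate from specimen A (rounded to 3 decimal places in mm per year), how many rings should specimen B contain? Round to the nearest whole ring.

500 rings

Specimen A: correcting the raw count gives 374 − 5 + 4 = 373 true rings.
A: Extension rate ≈ 38.3 / 373 = 0.103 mm per year.
For B, 51.5 / 0.103 = 500.00 years ≈ 500 rings.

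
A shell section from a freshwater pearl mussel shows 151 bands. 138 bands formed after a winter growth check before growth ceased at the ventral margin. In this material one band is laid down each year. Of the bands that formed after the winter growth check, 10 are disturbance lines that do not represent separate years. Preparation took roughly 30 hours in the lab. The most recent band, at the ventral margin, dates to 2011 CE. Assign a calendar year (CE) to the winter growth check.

138 bands formed after the winter growth check.
Removing the 10 false bands leaves 138 − 10 = 128 true bands beyond the winter growth check.
Counting back 128 years from 2011 CE places the winter growth check in 2011 − 128 = 1883 CE.

1883 CE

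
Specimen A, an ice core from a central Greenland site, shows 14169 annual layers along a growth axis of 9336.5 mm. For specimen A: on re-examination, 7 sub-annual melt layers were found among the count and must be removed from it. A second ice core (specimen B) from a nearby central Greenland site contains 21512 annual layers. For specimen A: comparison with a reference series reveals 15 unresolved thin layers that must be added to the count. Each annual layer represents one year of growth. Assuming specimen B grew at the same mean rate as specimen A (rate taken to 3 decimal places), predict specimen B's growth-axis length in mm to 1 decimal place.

14176.4 mm

Specimen A: adjusted count: 14169 − 7 + 15 = 14177 annual layers.
A: Mean rate = 9336.5 mm / 14177 years ≈ 0.659 mm/year.
For B, 0.659 mm/year × 21512 years = 14176.4 mm.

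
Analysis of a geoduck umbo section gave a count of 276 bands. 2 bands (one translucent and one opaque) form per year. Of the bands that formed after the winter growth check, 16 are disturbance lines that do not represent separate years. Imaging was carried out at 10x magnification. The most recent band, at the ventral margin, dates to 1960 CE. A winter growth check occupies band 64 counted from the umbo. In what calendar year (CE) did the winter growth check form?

1862 CE

The winter growth check sits at band 64 from the umbo, so 276 − 64 = 212 bands formed after it.
Removing the 16 false bands leaves 212 − 16 = 196 true bands beyond the winter growth check.
Dividing by 2 bands per year: 196 / 2 = 98 years.
Counting back 98 years from 1960 CE places the winter growth check in 1960 − 98 = 1862 CE.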